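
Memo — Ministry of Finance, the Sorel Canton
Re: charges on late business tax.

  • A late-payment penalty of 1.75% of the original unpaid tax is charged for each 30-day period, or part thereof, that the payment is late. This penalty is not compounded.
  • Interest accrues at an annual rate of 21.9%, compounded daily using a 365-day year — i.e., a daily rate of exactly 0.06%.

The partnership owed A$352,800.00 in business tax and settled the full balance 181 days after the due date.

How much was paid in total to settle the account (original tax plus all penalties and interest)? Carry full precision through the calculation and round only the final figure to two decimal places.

A$436,477.13

Penalty periods: ⌈181/30⌉ = 7; penalty = 7 × 1.75% × A$352,800.00 = A$43,218.00
Interest: A$352,800.00 × ((1 + 0.0006)^181 − 1) = A$352,800.00 × 0.11468007… = A$40,459.1295…
Total = A$352,800.00 + A$43,218.0000 + A$40,459.1295… = A$436,477.13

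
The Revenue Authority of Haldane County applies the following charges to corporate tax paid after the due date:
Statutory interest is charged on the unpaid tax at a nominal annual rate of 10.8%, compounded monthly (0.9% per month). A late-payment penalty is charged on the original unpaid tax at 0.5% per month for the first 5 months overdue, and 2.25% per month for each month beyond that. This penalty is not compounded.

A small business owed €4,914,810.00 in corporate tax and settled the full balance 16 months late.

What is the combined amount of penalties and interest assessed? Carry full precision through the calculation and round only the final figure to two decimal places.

Penalty, months 1–5: 5 × 0.5% × €4,914,810.00 = €122,870.25
Penalty, months 6–16: 11 × 2.25% × €4,914,810.00 = €1,216,415.48…
Interest: €4,914,810.00 × ((1 + 0.009)^16 − 1) = €4,914,810.00 × 0.1541404… = €757,570.9919…
Penalties + interest = €1,339,285.7250 + €757,570.9919… = €2,096,856.72

€2,096,856.72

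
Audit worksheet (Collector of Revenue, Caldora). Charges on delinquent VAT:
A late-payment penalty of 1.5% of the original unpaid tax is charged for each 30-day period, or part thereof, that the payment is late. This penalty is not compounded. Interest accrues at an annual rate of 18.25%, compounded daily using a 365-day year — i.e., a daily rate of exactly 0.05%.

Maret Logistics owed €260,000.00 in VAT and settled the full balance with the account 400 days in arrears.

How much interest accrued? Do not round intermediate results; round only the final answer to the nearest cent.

Interest: €260,000.00 × ((1 + 0.0005)^400 − 1) = €260,000.00 × 0.22134171… = €57,548.8446…

€57,548.84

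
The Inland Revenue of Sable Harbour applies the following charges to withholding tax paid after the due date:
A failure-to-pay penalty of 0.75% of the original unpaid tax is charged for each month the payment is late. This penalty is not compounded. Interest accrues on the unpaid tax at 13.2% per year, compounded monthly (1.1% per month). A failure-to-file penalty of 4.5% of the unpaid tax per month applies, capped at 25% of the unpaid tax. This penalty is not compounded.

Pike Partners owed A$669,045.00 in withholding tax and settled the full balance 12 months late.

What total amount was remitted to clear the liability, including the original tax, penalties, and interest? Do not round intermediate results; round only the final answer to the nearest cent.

Failure-to-file: 12 × 4.5% × A$669,045.00 = A$361,284.30, capped at 25% × A$669,045.00 = A$167,261.25
Failure-to-pay penalty: 12 × 0.75% × A$669,045.00 = A$60,214.05
Interest: A$669,045.00 × ((1 + 0.011)^12 − 1) = A$669,045.00 × 0.1402862… = A$93,857.7783…
Total = A$669,045.00 + A$227,475.3000 + A$93,857.7783… = A$990,378.08

A$990,378.08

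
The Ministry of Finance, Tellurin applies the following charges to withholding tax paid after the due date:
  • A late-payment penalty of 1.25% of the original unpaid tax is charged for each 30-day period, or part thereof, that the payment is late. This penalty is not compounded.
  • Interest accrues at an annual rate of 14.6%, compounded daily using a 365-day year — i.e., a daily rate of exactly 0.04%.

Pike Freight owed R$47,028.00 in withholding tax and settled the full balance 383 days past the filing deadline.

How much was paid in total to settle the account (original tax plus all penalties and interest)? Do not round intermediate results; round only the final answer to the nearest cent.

Penalty periods: ⌈383/30⌉ = 13; penalty = 13 × 1.25% × R$47,028.00 = R$7,642.05
Interest: R$47,028.00 × ((1 + 0.0004)^383 − 1) = R$47,028.00 × 0.16552236… = R$7,784.1858…
Total = R$47,028.00 + R$7,642.0500 + R$7,784.1858… = R$62,454.24

R$62,454.24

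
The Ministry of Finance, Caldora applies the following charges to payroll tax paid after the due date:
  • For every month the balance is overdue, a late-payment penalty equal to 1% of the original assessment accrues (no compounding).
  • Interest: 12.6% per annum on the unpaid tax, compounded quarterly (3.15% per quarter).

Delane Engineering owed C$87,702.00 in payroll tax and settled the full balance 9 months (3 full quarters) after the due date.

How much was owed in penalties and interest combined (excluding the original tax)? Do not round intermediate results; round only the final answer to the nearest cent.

C$16,444.83

Late-payment penalty = 1% × C$87,702.00 × 9 mo = C$7,893.18
Interest: C$87,702.00 × ((1 + 0.0315)^3 − 1) = C$87,702.00 × 0.0975080… = C$8,551.6471…
Penalties + interest = C$7,893.1800 + C$8,551.6471… = C$16,444.83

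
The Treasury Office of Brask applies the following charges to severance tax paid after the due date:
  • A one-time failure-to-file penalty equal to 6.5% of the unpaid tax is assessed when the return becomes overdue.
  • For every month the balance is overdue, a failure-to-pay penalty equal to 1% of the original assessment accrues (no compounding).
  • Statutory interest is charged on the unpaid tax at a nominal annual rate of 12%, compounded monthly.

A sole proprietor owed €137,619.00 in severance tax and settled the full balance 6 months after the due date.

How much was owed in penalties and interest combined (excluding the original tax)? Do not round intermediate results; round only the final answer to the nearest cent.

Failure-to-file penalty: 6.5% × €137,619.00 = €8,945.24…
Failure-to-pay penalty = 1% × €137,619.00 × 6 mo = €8,257.14
Interest (12%/yr ÷ 12 = 1%/month): €137,619.00 × ((1 + 0.01)^6 − 1) = €8,466.3416…
Penalties + interest = €17,202.3750 + €8,466.3416… = €25,668.72

€25,668.72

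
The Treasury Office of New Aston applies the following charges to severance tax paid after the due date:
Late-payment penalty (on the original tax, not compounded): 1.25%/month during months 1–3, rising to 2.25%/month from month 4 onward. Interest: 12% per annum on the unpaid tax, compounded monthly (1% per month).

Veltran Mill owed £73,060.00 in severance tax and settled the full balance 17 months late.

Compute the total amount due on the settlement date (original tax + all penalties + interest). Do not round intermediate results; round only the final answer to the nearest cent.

£112,278.93

Penalty, months 1–3: 3 × 1.25% × £73,060.00 = £2,739.75
Penalty, months 4–17: 14 × 2.25% × £73,060.00 = £23,013.90
Interest: £73,060.00 × ((1 + 0.01)^17 − 1) = £73,060.00 × 0.1843044… = £13,465.2818…
Total = £73,060.00 + £25,753.6500 + £13,465.2818… = £112,278.93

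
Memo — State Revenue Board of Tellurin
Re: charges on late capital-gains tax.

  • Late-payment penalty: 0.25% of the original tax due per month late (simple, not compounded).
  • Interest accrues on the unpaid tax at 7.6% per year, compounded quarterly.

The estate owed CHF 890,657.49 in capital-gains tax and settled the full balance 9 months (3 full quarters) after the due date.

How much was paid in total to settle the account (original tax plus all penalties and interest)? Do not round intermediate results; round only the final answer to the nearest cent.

CHF 962,435.45

Late-payment penalty = 0.25% × CHF 890,657.49 × 9 mo = CHF 20,039.79…
Interest (7.6%/yr ÷ 4 = 1.9%/quarter): CHF 890,657.49 × ((1 + 0.019)^3 − 1) = CHF 51,738.1680…
Total = CHF 890,657.49 + CHF 20,039.7935… + CHF 51,738.1680… = CHF 962,435.45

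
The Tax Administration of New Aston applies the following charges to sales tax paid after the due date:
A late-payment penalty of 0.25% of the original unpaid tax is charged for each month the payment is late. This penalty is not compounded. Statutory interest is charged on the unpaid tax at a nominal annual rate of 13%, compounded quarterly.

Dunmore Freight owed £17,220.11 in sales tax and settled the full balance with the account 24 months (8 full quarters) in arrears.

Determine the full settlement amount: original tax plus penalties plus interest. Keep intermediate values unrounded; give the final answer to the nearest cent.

£23,274.31

Late-payment penalty: 24 × 0.25% × £17,220.11 = £1,033.21…
Interest (13%/yr ÷ 4 = 3.25%/quarter): £17,220.11 × ((1 + 0.0325)^8 − 1) = £5,020.9972…
Total = £17,220.11 + £1,033.2066 + £5,020.9972… = £23,274.31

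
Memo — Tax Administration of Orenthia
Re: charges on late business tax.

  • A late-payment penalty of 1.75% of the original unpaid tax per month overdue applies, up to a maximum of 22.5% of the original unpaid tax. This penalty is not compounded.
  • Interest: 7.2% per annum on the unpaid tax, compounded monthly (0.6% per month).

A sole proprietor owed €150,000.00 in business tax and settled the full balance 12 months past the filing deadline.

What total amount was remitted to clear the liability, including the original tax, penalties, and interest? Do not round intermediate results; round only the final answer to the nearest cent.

Penalty: 12 × 1.75% × €150,000.00 = €31,500.00 (below the 22.5% cap of €33,750.00)
Interest: €150,000.00 × ((1 + 0.006)^12 − 1) = €150,000.00 × 0.0744242… = €11,163.6252…
Total = €150,000.00 + €31,500.0000 + €11,163.6252… = €192,663.63

€192,663.63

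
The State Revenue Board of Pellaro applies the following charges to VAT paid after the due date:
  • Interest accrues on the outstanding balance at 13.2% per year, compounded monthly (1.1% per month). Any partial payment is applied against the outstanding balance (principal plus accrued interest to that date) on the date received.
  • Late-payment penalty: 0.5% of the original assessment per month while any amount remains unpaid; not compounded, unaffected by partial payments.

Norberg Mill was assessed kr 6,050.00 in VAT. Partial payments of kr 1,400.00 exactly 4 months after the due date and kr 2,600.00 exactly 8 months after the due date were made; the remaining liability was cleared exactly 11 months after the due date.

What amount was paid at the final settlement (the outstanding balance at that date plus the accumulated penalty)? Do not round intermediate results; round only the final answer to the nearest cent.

kr 2,958.25

Balance at month 4: kr 6,050.0000 × (1 + 0.011)^4 = kr 6,320.6246…
After kr 1,400.00 payment: kr 6,320.6246… − kr 1,400.00 = kr 4,920.6246…
Balance at month 8: kr 4,920.6246… × (1 + 0.011)^4 = kr 5,140.7307…
After kr 2,600.00 payment: kr 5,140.7307… − kr 2,600.00 = kr 2,540.7307…
Balance at month 11: kr 2,540.7307… × (1 + 0.011)^3 = kr 2,625.5005…
Penalty: 11 × 0.5% × kr 6,050.00 = kr 332.75
Final settlement = outstanding balance + penalty = kr 2,625.5005… + kr 332.75 = kr 2,958.25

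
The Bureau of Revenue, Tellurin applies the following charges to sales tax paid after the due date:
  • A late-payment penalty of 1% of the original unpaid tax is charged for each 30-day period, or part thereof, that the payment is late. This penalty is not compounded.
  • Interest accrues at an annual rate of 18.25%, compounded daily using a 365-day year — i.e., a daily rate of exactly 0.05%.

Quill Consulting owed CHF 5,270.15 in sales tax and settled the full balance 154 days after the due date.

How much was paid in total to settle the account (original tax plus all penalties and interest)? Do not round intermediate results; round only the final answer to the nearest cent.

CHF 6,008.08

Penalty periods: ⌈154/30⌉ = 6; penalty = 6 × 1% × CHF 5,270.15 = CHF 316.21…
Interest: CHF 5,270.15 × ((1 + 0.0005)^154 − 1) = CHF 5,270.15 × 0.08002129… = CHF 421.7242…
Total = CHF 5,270.15 + CHF 316.2090 + CHF 421.7242… = CHF 6,008.08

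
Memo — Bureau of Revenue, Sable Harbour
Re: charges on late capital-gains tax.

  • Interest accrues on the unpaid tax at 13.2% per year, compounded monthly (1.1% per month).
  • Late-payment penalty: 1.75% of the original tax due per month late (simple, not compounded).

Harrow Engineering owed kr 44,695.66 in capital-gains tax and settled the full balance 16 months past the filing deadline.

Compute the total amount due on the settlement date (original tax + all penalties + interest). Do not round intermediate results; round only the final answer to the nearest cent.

Late-payment penalty = 1.75% × kr 44,695.66 × 16 mo = kr 12,514.78…
Interest: kr 44,695.66 × ((1 + 0.011)^16 − 1) = kr 44,695.66 × 0.1912927… = kr 8,549.9546…
Total = kr 44,695.66 + kr 12,514.7848 + kr 8,549.9546… = kr 65,760.40

kr 65,760.40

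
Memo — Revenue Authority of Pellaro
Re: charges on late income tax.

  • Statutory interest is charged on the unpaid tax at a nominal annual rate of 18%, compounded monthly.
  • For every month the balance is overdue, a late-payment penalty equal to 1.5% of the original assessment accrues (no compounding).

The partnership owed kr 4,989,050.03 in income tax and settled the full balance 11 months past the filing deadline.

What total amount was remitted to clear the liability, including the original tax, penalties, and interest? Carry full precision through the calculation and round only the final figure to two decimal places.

kr 6,700,039.44

Late-payment penalty = 1.5% × kr 4,989,050.03 × 11 mo = kr 823,193.25…
Interest (18%/yr ÷ 12 = 1.5%/month): kr 4,989,050.03 × ((1 + 0.015)^11 − 1) = kr 887,796.1515…
Total = kr 4,989,050.03 + kr 823,193.2550… + kr 887,796.1515… = kr 6,700,039.44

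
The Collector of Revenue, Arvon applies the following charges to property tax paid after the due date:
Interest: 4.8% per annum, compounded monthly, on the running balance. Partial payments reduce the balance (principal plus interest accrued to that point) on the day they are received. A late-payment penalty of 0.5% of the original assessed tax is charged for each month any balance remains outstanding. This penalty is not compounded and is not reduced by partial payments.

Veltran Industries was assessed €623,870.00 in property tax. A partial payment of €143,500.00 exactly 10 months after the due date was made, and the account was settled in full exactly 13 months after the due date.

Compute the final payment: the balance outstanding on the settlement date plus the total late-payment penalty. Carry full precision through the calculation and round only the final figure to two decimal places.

Monthly rate = 4.8% ÷ 12 = 0.4%
Balance at month 10: €623,870.0000 × (1 + 0.004)^10 = €649,278.8114…
After €143,500.00 payment: €649,278.8114… − €143,500.00 = €505,778.8114…
Balance at month 13: €505,778.8114… × (1 + 0.004)^3 = €511,872.4669…
Penalty: 13 × 0.5% × €623,870.00 = €40,551.55
Final settlement = outstanding balance + penalty = €511,872.4669… + €40,551.55 = €552,424.02

€552,424.02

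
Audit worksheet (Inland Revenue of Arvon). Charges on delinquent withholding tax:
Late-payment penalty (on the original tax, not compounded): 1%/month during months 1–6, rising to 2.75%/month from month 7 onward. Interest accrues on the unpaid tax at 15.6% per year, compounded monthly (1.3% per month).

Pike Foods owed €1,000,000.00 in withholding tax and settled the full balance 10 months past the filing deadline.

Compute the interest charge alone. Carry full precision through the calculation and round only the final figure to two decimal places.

Interest: €1,000,000.00 × ((1 + 0.013)^10 − 1) = €1,000,000.00 × 0.1378747… = €137,874.7324…

€137,874.73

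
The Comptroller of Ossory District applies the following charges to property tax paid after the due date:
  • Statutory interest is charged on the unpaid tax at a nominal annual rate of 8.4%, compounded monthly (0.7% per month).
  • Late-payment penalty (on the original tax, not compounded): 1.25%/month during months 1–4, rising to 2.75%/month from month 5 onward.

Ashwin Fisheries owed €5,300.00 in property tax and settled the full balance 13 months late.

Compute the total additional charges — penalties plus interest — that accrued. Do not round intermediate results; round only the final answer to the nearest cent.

€2,079.84

Penalty, months 1–4: 4 × 1.25% × €5,300.00 = €265.00
Penalty, months 5–13: 9 × 2.75% × €5,300.00 = €1,311.75
Interest: €5,300.00 × ((1 + 0.007)^13 − 1) = €5,300.00 × 0.0949218… = €503.0857…
Penalties + interest = €1,576.7500 + €503.0857… = €2,079.84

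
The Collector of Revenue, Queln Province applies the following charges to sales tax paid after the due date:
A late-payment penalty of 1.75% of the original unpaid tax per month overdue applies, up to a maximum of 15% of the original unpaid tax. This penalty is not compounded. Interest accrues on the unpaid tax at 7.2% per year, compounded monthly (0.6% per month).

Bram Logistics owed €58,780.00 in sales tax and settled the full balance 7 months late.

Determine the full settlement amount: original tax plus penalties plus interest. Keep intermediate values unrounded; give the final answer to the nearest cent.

€68,494.19

Penalty: 7 × 1.75% × €58,780.00 = €7,200.55 (below the 15% cap of €8,817.00)
Interest: €58,780.00 × ((1 + 0.006)^7 − 1) = €58,780.00 × 0.0427636… = €2,513.6447…
Total = €58,780.00 + €7,200.5500 + €2,513.6447… = €68,494.19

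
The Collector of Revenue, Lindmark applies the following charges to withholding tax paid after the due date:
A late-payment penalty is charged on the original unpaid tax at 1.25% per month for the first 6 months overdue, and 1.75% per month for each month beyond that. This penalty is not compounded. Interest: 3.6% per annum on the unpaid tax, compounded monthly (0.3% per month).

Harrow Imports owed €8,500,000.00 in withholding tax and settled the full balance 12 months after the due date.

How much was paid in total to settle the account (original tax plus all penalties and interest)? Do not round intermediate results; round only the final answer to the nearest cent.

€10,341,099.83

Penalty, months 1–6: 6 × 1.25% × €8,500,000.00 = €637,500.00
Penalty, months 7–12: 6 × 1.75% × €8,500,000.00 = €892,500.00
Interest: €8,500,000.00 × ((1 + 0.003)^12 − 1) = €8,500,000.00 × 0.0366000… = €311,099.8324…
Total = €8,500,000.00 + €1,530,000.0000 + €311,099.8324… = €10,341,099.83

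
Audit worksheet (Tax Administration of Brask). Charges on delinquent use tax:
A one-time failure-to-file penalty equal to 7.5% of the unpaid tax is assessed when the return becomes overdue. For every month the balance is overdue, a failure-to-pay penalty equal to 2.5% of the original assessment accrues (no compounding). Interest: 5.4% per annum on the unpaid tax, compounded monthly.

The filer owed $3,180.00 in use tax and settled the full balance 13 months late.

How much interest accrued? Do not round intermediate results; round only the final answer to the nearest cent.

$191.14

Interest (5.4%/yr ÷ 12 = 0.45%/month): $3,180.00 × ((1 + 0.0045)^13 − 1) = $191.1366…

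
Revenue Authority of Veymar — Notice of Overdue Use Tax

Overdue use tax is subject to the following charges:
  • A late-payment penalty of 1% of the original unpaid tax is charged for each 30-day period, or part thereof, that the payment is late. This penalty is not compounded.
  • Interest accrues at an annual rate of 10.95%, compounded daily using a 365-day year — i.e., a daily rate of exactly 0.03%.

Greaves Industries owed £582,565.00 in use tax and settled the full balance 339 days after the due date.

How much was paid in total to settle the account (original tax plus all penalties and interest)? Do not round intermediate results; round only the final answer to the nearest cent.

£714,827.31

Penalty periods: ⌈339/30⌉ = 12; penalty = 12 × 1% × £582,565.00 = £69,907.80
Interest: £582,565.00 × ((1 + 0.0003)^339 − 1) = £582,565.00 × 0.10703442… = £62,354.5080…
Total = £582,565.00 + £69,907.8000 + £62,354.5080… = £714,827.31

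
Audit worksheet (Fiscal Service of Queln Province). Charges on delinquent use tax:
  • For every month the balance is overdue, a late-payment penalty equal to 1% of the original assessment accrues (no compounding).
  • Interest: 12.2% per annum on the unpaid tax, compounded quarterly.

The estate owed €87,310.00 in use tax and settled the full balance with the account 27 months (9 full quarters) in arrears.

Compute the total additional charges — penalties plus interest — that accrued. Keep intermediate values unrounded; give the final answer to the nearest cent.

€50,682.12

Late-payment penalty: 27 × 1% × €87,310.00 = €23,573.70
Interest (12.2%/yr ÷ 4 = 3.05%/quarter): €87,310.00 × ((1 + 0.0305)^9 − 1) = €27,108.4218…
Penalties + interest = €23,573.7000 + €27,108.4218… = €50,682.12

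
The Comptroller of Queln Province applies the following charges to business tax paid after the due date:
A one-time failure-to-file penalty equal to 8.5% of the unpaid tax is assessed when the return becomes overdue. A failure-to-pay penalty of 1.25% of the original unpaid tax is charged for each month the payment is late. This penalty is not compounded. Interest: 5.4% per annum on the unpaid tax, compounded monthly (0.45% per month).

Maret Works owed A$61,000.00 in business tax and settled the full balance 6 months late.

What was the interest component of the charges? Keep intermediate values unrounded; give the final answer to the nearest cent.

Interest: A$61,000.00 × ((1 + 0.0045)^6 − 1) = A$61,000.00 × 0.0273056… = A$1,665.6403…

A$1,665.64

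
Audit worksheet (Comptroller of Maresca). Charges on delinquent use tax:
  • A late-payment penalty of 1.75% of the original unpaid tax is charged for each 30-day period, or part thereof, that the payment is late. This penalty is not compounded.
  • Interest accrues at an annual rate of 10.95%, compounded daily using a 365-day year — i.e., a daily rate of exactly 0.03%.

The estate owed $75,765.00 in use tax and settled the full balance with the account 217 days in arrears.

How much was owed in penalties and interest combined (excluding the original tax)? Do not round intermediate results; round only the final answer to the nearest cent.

$15,702.70

Penalty periods: ⌈217/30⌉ = 8; penalty = 8 × 1.75% × $75,765.00 = $10,607.10
Interest: $75,765.00 × ((1 + 0.0003)^217 − 1) = $75,765.00 × 0.06725533… = $5,095.5998…
Penalties + interest = $10,607.1000 + $5,095.5998… = $15,702.70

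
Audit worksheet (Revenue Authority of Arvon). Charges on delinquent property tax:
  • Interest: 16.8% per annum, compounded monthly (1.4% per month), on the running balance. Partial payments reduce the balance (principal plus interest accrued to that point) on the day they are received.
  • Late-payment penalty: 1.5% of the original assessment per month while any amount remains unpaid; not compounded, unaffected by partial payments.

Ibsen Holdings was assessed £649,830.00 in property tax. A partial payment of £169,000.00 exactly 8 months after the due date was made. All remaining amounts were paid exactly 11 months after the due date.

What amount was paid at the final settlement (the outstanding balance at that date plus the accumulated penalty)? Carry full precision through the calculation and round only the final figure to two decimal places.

Balance at month 8: £649,830.0000 × (1 + 0.014)^8 = £726,278.8497…
After £169,000.00 payment: £726,278.8497… − £169,000.00 = £557,278.8497…
Balance at month 11: £557,278.8497… × (1 + 0.014)^3 = £581,013.7705…
Penalty: 11 × 1.5% × £649,830.00 = £107,221.95
Final settlement = outstanding balance + penalty = £581,013.7705… + £107,221.95 = £688,235.72

£688,235.72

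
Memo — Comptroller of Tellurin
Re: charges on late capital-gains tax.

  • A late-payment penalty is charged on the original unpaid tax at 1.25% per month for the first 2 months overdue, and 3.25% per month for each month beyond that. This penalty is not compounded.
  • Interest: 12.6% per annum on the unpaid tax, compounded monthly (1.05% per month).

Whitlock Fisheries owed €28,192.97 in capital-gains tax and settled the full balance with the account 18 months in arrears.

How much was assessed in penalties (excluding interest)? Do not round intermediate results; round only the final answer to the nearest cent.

Penalty, months 1–2: 2 × 1.25% × €28,192.97 = €704.82…
Penalty, months 3–18: 16 × 3.25% × €28,192.97 = €14,660.34…
Total penalty = €704.82… + €14,660.34… = €15,365.17

€15,365.17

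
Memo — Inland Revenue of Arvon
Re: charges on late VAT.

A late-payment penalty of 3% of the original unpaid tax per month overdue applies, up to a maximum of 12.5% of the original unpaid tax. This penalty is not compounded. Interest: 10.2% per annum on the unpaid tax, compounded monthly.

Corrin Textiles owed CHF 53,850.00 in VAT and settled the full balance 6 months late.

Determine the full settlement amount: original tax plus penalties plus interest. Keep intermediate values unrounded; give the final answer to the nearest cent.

Penalty (uncapped): 6 × 3% × CHF 53,850.00 = CHF 9,693.00; cap = 12.5% × CHF 53,850.00 = CHF 6,731.25 → penalty = CHF 6,731.25
Interest (10.2%/yr ÷ 12 = 0.85%/month): CHF 53,850.00 × ((1 + 0.0085)^6 − 1) = CHF 2,805.3756…
Total = CHF 53,850.00 + CHF 6,731.2500 + CHF 2,805.3756… = CHF 63,386.63

CHF 63,386.63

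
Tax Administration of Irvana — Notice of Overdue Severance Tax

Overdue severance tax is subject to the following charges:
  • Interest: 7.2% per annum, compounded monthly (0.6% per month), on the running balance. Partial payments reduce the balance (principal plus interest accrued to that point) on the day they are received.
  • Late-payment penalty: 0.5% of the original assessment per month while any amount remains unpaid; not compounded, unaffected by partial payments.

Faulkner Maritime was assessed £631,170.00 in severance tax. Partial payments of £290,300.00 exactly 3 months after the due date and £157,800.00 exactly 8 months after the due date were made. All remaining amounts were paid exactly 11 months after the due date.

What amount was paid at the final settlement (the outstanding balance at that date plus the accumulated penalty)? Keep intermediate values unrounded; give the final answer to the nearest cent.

Balance at month 3: £631,170.0000 × (1 + 0.006)^3 = £642,599.3627…
After £290,300.00 payment: £642,599.3627… − £290,300.00 = £352,299.3627…
Balance at month 8: £352,299.3627… × (1 + 0.006)^5 = £362,995.9346…
After £157,800.00 payment: £362,995.9346… − £157,800.00 = £205,195.9346…
Balance at month 11: £205,195.9346… × (1 + 0.006)^3 = £208,911.6669…
Penalty: 11 × 0.5% × £631,170.00 = £34,714.35
Final settlement = outstanding balance + penalty = £208,911.6669… + £34,714.35 = £243,626.02

£243,626.02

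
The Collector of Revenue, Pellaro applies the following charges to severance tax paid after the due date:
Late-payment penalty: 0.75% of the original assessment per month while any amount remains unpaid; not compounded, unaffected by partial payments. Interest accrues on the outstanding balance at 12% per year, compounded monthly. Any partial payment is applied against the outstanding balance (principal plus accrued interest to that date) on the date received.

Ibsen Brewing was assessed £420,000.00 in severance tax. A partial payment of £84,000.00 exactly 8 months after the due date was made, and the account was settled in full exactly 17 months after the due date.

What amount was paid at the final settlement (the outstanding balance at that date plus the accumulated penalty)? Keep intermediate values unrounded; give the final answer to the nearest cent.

£459,088.30

Monthly rate = 12% ÷ 12 = 1%
Balance at month 8: £420,000.0000 × (1 + 0.01)^8 = £454,799.8164…
After £84,000.00 payment: £454,799.8164… − £84,000.00 = £370,799.8164…
Balance at month 17: £370,799.8164… × (1 + 0.01)^9 = £405,538.2983…
Penalty: 17 × 0.75% × £420,000.00 = £53,550.00
Final settlement = outstanding balance + penalty = £405,538.2983… + £53,550.00 = £459,088.30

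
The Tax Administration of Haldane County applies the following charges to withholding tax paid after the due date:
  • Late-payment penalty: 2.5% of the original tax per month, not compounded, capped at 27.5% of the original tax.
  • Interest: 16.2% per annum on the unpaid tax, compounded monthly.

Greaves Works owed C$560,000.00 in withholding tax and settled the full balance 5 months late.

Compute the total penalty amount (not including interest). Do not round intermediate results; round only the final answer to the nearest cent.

C$70,000.00

Penalty: 5 × 2.5% × C$560,000.00 = C$70,000.00 (below the 27.5% cap of C$154,000.00)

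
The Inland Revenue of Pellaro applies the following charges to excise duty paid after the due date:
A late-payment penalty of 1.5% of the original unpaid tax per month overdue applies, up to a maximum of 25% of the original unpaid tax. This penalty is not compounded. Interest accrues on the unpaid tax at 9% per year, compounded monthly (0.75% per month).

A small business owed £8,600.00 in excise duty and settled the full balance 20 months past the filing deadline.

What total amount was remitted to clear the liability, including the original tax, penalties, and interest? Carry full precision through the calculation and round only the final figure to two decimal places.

Penalty (uncapped): 20 × 1.5% × £8,600.00 = £2,580.00; cap = 25% × £8,600.00 = £2,150.00 → penalty = £2,150.00
Interest: £8,600.00 × ((1 + 0.0075)^20 − 1) = £8,600.00 × 0.1611841… = £1,386.1836…
Total = £8,600.00 + £2,150.0000 + £1,386.1836… = £12,136.18

£12,136.18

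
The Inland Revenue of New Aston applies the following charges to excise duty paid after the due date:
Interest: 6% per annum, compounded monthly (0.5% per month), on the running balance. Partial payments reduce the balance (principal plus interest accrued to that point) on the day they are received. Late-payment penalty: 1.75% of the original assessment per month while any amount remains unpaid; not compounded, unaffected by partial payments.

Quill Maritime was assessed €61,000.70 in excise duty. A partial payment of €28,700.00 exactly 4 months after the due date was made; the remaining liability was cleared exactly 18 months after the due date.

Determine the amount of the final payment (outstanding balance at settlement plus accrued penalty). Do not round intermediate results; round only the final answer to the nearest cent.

Balance at month 4: €61,000.7000 × (1 + 0.005)^4 = €62,229.8946…
After €28,700.00 payment: €62,229.8946… − €28,700.00 = €33,529.8946…
Balance at month 18: €33,529.8946… × (1 + 0.005)^14 = €35,954.8146…
Penalty: 18 × 1.75% × €61,000.70 = €19,215.22…
Final settlement = outstanding balance + penalty = €35,954.8146… + €19,215.22… = €55,170.04

€55,170.04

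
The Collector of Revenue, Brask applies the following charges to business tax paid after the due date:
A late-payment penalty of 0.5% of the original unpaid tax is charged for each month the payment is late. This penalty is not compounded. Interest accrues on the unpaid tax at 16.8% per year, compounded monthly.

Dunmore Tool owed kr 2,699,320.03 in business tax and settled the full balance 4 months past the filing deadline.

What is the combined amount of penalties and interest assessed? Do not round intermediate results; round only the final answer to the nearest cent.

Late-payment penalty: 4 × 0.5% × kr 2,699,320.03 = kr 53,986.40…
Interest (16.8%/yr ÷ 12 = 1.4%/month): kr 2,699,320.03 × ((1 + 0.014)^4 − 1) = kr 154,366.0535…
Penalties + interest = kr 53,986.4006 + kr 154,366.0535… = kr 208,352.45

kr 208,352.45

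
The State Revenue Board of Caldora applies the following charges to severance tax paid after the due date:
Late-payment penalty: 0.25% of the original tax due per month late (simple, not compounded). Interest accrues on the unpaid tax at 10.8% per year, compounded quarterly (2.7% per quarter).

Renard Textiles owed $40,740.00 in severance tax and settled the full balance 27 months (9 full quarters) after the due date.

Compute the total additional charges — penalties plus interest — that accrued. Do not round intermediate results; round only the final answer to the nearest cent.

Late-payment penalty: 27 × 0.25% × $40,740.00 = $2,749.95
Interest: $40,740.00 × ((1 + 0.027)^9 − 1) = $40,740.00 × 0.2709662… = $11,039.1619…
Penalties + interest = $2,749.9500 + $11,039.1619… = $13,789.11

$13,789.11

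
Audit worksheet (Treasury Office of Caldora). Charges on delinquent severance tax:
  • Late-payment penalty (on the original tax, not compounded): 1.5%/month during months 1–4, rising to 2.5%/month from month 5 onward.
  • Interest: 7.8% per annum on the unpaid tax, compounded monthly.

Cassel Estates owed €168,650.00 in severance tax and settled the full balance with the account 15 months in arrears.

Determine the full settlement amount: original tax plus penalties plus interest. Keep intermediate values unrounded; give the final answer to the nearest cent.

Penalty, months 1–4: 4 × 1.5% × €168,650.00 = €10,119.00
Penalty, months 5–15: 11 × 2.5% × €168,650.00 = €46,378.75
Interest (7.8%/yr ÷ 12 = 0.65%/month): €168,650.00 × ((1 + 0.0065)^15 − 1) = €17,213.0390…
Total = €168,650.00 + €56,497.7500 + €17,213.0390… = €242,360.79

€242,360.79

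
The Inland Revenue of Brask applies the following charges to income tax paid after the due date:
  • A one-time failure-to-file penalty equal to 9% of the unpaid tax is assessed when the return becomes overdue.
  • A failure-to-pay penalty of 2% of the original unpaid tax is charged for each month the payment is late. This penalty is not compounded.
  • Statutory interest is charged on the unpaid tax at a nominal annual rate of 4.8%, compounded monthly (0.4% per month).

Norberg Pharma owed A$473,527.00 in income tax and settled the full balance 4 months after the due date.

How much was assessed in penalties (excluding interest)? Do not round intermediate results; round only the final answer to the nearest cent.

Failure-to-file penalty: 9% × A$473,527.00 = A$42,617.43
Failure-to-pay penalty = 2% × A$473,527.00 × 4 mo = A$37,882.16
Total penalty = A$42,617.43 + A$37,882.16 = A$80,499.59

A$80,499.59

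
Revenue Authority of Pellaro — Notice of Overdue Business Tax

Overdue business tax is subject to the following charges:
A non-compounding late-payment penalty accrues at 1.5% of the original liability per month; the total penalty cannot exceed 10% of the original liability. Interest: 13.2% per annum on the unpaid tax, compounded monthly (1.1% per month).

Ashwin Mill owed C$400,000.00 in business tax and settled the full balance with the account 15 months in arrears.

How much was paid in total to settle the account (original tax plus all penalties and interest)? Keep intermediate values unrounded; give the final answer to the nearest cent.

C$511,332.43

Penalty (uncapped): 15 × 1.5% × C$400,000.00 = C$90,000.00; cap = 10% × C$400,000.00 = C$40,000.00 → penalty = C$40,000.00
Interest: C$400,000.00 × ((1 + 0.011)^15 − 1) = C$400,000.00 × 0.1783311… = C$71,332.4330…
Total = C$400,000.00 + C$40,000.0000 + C$71,332.4330… = C$511,332.43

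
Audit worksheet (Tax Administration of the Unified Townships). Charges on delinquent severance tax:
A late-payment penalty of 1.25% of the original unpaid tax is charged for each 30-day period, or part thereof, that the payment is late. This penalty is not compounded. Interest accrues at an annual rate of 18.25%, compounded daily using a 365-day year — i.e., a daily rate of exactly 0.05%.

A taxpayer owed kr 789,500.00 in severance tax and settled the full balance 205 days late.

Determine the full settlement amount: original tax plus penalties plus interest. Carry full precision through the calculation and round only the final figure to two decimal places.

kr 943,775.34

Penalty periods: ⌈205/30⌉ = 7; penalty = 7 × 1.25% × kr 789,500.00 = kr 69,081.25
Interest: kr 789,500.00 × ((1 + 0.0005)^205 − 1) = kr 789,500.00 × 0.10790892… = kr 85,194.0930…
Total = kr 789,500.00 + kr 69,081.2500 + kr 85,194.0930… = kr 943,775.34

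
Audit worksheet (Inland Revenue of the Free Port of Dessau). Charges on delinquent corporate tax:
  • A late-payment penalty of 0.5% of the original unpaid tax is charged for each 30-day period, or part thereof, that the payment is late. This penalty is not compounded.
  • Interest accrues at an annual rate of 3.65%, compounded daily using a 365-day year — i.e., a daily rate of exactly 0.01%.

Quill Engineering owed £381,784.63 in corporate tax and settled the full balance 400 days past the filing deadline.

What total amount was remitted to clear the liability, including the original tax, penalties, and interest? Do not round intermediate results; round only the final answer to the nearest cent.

£424,089.69

Penalty periods: ⌈400/30⌉ = 14; penalty = 14 × 0.5% × £381,784.63 = £26,724.92…
Interest: £381,784.63 × ((1 + 0.0001)^400 − 1) = £381,784.63 × 0.04080869… = £15,580.1316…
Total = £381,784.63 + £26,724.9241 + £15,580.1316… = £424,089.69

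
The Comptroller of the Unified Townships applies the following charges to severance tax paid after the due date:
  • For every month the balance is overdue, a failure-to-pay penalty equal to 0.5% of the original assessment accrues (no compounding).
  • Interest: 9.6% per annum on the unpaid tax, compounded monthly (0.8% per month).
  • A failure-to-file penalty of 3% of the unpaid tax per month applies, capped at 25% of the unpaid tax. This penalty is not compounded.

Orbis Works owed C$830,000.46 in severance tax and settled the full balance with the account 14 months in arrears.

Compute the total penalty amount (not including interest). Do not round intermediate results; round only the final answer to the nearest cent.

C$265,600.15

Failure-to-file: 14 × 3% × C$830,000.46 = C$348,600.19…, capped at 25% × C$830,000.46 = C$207,500.12…
Failure-to-pay penalty: 14 × 0.5% × C$830,000.46 = C$58,100.03…
Total penalty = C$207,500.12… + C$58,100.03… = C$265,600.15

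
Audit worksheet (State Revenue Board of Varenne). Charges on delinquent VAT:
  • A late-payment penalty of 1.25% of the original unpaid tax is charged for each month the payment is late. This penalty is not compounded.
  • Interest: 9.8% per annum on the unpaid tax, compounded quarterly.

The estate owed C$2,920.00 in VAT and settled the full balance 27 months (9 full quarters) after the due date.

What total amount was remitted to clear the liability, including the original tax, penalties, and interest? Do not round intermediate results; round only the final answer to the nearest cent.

Late-payment penalty = 1.25% × C$2,920.00 × 27 mo = C$985.50
Interest (9.8%/yr ÷ 4 = 2.45%/quarter): C$2,920.00 × ((1 + 0.0245)^9 − 1) = C$710.7013…
Total = C$2,920.00 + C$985.5000 + C$710.7013… = C$4,616.20

C$4,616.20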